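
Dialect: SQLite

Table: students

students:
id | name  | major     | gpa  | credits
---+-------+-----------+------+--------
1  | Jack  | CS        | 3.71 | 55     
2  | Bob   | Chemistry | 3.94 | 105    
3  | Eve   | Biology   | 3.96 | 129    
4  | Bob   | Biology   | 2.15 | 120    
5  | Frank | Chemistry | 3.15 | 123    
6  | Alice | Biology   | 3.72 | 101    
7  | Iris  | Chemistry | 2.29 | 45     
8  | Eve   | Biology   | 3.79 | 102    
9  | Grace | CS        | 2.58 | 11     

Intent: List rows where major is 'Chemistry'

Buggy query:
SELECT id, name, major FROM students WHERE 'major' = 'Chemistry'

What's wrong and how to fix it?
Bug: Single quotes denote string literals in SQL; the column name is being compared as a constant string

Fix: Reference the column as major without single quotes

Corrected query:
SELECT id, name, major FROM students WHERE major = 'Chemistry'

Result:
id | name  | major    
---+-------+----------
2  | Bob   | Chemistry
5  | Frank | Chemistry
7  | Iris  | Chemistry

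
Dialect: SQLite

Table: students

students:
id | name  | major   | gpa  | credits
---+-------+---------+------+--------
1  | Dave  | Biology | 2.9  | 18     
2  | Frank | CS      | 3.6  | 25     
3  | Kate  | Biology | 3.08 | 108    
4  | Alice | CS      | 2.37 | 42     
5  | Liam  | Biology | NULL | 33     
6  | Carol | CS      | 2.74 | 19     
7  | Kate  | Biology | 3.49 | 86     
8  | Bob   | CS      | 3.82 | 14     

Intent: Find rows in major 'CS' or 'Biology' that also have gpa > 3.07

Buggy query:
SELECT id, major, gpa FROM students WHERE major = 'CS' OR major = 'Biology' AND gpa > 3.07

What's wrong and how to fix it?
Bug: Without parentheses, AND is evaluated before OR, so the gpa filter only applies to the 'Biology' branch

Fix: Group the OR with parentheses (or use IN), then AND the threshold

Corrected query:
SELECT id, major, gpa FROM students WHERE (major = 'CS' OR major = 'Biology') AND gpa > 3.07

Result:
id | major   | gpa 
---+---------+-----
2  | CS      | 3.6 
3  | Biology | 3.08
7  | Biology | 3.49
8  | CS      | 3.82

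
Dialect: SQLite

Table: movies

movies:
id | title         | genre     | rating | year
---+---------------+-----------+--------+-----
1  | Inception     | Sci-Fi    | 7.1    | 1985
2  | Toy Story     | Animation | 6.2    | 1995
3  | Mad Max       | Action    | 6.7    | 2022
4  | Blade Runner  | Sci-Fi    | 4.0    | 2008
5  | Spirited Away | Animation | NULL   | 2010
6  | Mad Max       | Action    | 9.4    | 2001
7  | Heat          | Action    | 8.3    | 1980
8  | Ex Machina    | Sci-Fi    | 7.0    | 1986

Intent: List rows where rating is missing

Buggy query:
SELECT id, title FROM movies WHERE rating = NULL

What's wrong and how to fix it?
Bug: '= NULL' is always unknown in SQL three-valued logic, so no rows match

Fix: Use IS NULL to test for NULL

Corrected query:
SELECT id, title FROM movies WHERE rating IS NULL

Result:
id | title        
---+--------------
5  | Spirited Away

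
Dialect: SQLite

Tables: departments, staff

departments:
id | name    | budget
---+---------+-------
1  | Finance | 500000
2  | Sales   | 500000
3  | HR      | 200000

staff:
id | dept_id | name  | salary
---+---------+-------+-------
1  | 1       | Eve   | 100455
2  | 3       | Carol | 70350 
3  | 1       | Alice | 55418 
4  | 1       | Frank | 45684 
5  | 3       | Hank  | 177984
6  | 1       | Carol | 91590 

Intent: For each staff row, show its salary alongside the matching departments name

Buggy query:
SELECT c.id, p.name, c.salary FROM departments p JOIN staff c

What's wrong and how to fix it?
Bug: JOIN with no ON clause produces a cartesian product; every staff row pairs with every departments row

Fix: Specify the join condition linking the foreign key to the parent id

Corrected query:
SELECT c.id, p.name, c.salary FROM departments p JOIN staff c ON c.dept_id = p.id

Result:
id | name    | salary
---+---------+-------
1  | Finance | 100455
2  | HR      | 70350 
3  | Finance | 55418 
4  | Finance | 45684 
5  | HR      | 177984
6  | Finance | 91590 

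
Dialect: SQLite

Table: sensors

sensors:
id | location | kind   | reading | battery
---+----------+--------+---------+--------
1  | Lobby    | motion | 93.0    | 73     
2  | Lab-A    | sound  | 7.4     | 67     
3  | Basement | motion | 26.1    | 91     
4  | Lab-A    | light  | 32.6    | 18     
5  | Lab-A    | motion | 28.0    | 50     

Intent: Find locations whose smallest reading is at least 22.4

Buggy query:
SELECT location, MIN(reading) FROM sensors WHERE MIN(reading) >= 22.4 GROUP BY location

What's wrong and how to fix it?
Bug: Aggregates like MIN are computed per group after WHERE runs

Fix: Use HAVING for the per-group MIN condition

Corrected query:
SELECT location, MIN(reading) FROM sensors GROUP BY location HAVING MIN(reading) >= 22.4

Result:
location | MIN(reading)
---------+-------------
Basement | 26.1        
Lobby    | 93          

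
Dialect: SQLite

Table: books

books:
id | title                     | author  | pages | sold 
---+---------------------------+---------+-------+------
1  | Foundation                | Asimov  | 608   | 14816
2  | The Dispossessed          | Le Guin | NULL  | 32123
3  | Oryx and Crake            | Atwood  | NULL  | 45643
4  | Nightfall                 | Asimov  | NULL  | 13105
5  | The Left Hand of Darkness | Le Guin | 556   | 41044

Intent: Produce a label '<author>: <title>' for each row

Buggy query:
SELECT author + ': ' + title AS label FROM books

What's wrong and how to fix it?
Bug: SQLite uses || for string concatenation; + coerces text to numbers (yielding 0)

Fix: Use the || operator for string concatenation

Corrected query:
SELECT author || ': ' || title AS label FROM books

Result:
label                             
----------------------------------
Asimov: Foundation                
Le Guin: The Dispossessed         
Atwood: Oryx and Crake            
Asimov: Nightfall                 
Le Guin: The Left Hand of Darkness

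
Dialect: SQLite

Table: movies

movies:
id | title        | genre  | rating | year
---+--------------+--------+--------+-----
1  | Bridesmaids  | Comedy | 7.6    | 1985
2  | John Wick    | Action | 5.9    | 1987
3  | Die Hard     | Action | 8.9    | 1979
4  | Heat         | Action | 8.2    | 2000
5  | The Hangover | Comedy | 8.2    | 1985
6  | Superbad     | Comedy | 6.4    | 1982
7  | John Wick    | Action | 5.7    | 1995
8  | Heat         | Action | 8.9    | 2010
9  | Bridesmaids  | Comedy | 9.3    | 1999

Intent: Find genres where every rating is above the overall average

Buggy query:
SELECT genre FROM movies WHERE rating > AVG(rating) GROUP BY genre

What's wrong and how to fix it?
Bug: WHERE evaluates per row before aggregation, so AVG() is unavailable

Fix: Compute the overall average in a scalar subquery and compare each group's MIN against it in HAVING

Corrected query:
SELECT genre FROM movies GROUP BY genre HAVING MIN(rating) > (SELECT AVG(rating) FROM movies)

Result:
(no rows)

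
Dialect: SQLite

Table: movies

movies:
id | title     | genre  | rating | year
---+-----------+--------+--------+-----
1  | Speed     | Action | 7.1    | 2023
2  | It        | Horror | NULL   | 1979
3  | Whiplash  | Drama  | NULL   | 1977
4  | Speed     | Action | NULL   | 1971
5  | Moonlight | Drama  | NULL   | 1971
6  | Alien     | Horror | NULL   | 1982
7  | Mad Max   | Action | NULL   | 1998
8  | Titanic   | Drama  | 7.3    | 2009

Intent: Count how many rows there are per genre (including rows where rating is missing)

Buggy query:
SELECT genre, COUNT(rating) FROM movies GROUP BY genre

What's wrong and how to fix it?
Bug: COUNT(rating) skips NULLs, so groups with missing rating are undercounted

Fix: Use COUNT(*) to count all rows regardless of NULL

Corrected query:
SELECT genre, COUNT(*) FROM movies GROUP BY genre

Result:
genre  | COUNT(*)
-------+---------
Action | 3       
Drama  | 3       
Horror | 2       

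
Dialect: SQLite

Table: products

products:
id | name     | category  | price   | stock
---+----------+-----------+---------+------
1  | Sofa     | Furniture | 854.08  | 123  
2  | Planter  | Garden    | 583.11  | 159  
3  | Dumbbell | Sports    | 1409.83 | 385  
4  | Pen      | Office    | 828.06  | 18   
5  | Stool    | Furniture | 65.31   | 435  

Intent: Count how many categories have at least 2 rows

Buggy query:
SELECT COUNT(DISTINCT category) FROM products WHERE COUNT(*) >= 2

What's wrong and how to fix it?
Bug: WHERE filters individual rows, not groups, so a group-level COUNT is invalid there

Fix: Use a subquery that GROUPs and filters with HAVING, then count its rows

Corrected query:
SELECT COUNT(*) FROM (SELECT category FROM products GROUP BY category HAVING COUNT(*) >= 2)

Result:
COUNT(*)
--------
1       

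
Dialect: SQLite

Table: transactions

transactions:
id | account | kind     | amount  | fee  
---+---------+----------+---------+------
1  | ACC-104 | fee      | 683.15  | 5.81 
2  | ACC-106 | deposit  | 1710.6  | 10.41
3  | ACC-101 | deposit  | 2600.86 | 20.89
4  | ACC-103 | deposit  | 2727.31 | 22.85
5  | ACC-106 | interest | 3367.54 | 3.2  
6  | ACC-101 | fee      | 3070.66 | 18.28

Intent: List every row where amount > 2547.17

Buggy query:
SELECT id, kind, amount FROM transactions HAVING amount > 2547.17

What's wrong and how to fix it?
Bug: This is a non-aggregate query (no GROUP BY, no aggregates), so in SQLite the HAVING clause is invalid here; a row-level condition belongs in WHERE

Fix: Use WHERE for row-level filtering

Corrected query:
SELECT id, kind, amount FROM transactions WHERE amount > 2547.17

Result:
id | kind     | amount 
---+----------+--------
3  | deposit  | 2600.86
4  | deposit  | 2727.31
5  | interest | 3367.54
6  | fee      | 3070.66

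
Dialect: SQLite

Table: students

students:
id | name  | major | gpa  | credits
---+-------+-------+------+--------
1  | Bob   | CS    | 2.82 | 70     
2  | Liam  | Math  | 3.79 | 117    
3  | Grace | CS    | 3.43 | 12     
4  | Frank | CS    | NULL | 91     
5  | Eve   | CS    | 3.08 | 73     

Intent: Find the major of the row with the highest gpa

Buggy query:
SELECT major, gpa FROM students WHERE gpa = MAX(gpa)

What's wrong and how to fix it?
Bug: MAX(gpa) is an aggregate and cannot be used directly in WHERE

Fix: Use a subquery: WHERE gpa = (SELECT MAX(gpa) FROM students)

Corrected query:
SELECT major, gpa FROM students WHERE gpa = (SELECT MAX(gpa) FROM students)

Result:
major | gpa 
------+-----
Math  | 3.79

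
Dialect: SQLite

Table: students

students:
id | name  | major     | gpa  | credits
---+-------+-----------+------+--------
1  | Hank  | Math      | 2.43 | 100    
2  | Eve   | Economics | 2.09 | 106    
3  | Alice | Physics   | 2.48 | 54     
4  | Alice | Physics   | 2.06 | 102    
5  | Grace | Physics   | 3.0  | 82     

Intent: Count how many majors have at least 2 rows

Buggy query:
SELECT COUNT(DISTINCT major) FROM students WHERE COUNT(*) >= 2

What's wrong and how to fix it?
Bug: WHERE filters individual rows, not groups, so a group-level COUNT is invalid there

Fix: Group first with HAVING COUNT(*) >= 2, then COUNT the resulting groups

Corrected query:
SELECT COUNT(*) FROM (SELECT major FROM students GROUP BY major HAVING COUNT(*) >= 2)

Result:
COUNT(*)
--------
1       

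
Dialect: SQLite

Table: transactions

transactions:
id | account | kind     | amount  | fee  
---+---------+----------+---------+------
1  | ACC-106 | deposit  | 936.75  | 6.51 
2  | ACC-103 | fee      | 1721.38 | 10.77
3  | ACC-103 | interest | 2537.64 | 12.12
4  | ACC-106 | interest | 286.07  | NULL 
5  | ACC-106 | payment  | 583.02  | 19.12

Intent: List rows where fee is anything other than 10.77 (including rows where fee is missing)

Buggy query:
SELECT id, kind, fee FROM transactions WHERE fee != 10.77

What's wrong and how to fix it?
Bug: 'fee != 10.77' is unknown when fee is NULL, so NULL rows are silently excluded

Fix: Handle NULL separately with IS NULL alongside the inequality

Corrected query:
SELECT id, kind, fee FROM transactions WHERE fee != 10.77 OR fee IS NULL

Result:
id | kind     | fee  
---+----------+------
1  | deposit  | 6.51 
3  | interest | 12.12
4  | interest | NULL 
5  | payment  | 19.12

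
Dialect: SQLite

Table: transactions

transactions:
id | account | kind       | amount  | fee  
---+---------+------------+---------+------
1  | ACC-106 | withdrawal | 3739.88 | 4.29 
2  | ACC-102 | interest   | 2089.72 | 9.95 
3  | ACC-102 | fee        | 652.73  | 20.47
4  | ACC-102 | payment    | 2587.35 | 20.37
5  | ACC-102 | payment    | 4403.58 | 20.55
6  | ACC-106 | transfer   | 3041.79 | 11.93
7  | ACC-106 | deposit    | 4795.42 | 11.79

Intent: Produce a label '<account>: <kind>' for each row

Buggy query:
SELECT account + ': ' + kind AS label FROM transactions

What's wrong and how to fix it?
Bug: SQLite uses || for string concatenation; + coerces text to numbers (yielding 0)

Fix: Use the || operator for string concatenation

Corrected query:
SELECT account || ': ' || kind AS label FROM transactions

Result:
label              
-------------------
ACC-106: withdrawal
ACC-102: interest  
ACC-102: fee       
ACC-102: payment   
ACC-102: payment   
ACC-106: transfer  
ACC-106: deposit   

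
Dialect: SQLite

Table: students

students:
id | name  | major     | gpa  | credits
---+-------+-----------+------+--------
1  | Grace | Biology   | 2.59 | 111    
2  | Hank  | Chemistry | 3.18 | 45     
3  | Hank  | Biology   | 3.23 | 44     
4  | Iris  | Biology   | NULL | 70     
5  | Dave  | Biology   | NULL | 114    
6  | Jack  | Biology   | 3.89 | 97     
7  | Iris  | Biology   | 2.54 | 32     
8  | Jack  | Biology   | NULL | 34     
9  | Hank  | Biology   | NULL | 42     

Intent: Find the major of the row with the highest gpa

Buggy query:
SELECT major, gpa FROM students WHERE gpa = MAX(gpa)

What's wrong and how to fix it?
Bug: WHERE is evaluated per row; an aggregate over the whole table isn't defined there

Fix: Use a subquery: WHERE gpa = (SELECT MAX(gpa) FROM students)

Corrected query:
SELECT major, gpa FROM students WHERE gpa = (SELECT MAX(gpa) FROM students)

Result:
major   | gpa 
--------+-----
Biology | 3.89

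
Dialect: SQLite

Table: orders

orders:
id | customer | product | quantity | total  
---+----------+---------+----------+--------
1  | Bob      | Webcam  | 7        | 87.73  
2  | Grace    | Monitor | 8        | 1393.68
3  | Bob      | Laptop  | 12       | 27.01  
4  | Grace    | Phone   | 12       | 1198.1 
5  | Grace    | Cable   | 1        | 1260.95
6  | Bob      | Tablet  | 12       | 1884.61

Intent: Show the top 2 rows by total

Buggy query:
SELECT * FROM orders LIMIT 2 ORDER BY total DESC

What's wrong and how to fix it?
Bug: ORDER BY cannot follow LIMIT; LIMIT is the final clause

Fix: Sort with ORDER BY, then apply LIMIT

Corrected query:
SELECT * FROM orders ORDER BY total DESC LIMIT 2

Result:
id | customer | product | quantity | total  
---+----------+---------+----------+--------
6  | Bob      | Tablet  | 12       | 1884.61
2  | Grace    | Monitor | 8        | 1393.68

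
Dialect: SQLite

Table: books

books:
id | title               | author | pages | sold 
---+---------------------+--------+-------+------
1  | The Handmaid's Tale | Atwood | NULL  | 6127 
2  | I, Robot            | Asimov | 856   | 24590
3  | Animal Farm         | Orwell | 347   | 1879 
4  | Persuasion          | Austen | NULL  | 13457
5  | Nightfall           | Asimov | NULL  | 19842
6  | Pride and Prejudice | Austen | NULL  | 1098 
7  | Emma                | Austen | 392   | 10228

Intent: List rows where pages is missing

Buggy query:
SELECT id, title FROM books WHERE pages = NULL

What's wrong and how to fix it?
Bug: Comparing to NULL with '=' never matches; NULL = NULL is unknown, not true

Fix: Replace '= NULL' with 'IS NULL'

Corrected query:
SELECT id, title FROM books WHERE pages IS NULL

Result:
id | title              
---+--------------------
1  | The Handmaid's Tale
4  | Persuasion         
5  | Nightfall          
6  | Pride and Prejudice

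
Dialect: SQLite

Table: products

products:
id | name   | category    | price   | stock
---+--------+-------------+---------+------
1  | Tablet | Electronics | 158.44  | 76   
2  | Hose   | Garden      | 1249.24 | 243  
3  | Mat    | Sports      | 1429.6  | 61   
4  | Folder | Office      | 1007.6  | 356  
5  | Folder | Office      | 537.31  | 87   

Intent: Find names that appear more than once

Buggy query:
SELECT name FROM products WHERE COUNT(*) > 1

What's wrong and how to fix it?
Bug: WHERE can't reference COUNT(*); aggregates are computed after WHERE

Fix: GROUP BY name, then filter groups with HAVING COUNT(*) > 1

Corrected query:
SELECT name FROM products GROUP BY name HAVING COUNT(*) > 1

Result:
name  
------
Folder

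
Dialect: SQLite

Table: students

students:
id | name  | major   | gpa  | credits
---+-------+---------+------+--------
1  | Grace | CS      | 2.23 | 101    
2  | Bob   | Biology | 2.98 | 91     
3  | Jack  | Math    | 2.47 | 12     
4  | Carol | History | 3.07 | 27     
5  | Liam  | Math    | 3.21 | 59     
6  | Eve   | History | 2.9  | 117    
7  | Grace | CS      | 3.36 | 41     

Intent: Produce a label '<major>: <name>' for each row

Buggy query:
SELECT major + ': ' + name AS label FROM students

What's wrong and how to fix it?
Bug: SQLite uses || for string concatenation; + coerces text to numbers (yielding 0)

Fix: Replace + with || to concatenate text

Corrected query:
SELECT major || ': ' || name AS label FROM students

Result:
label         
--------------
CS: Grace     
Biology: Bob  
Math: Jack    
History: Carol
Math: Liam    
History: Eve  
CS: Grace     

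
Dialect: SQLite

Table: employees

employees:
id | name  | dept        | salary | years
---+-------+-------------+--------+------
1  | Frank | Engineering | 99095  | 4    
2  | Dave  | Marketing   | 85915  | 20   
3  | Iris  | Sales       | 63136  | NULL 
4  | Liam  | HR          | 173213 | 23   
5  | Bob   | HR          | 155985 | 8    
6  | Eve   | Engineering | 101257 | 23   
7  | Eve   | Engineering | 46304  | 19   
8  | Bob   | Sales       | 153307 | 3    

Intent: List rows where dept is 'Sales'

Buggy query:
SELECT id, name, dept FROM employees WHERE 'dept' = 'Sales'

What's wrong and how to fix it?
Bug: 'dept' in single quotes is a string literal, not the column; the comparison is literal-vs-literal and never true

Fix: Reference the column as dept without single quotes

Corrected query:
SELECT id, name, dept FROM employees WHERE dept = 'Sales'

Result:
id | name | dept 
---+------+------
3  | Iris | Sales
8  | Bob  | Sales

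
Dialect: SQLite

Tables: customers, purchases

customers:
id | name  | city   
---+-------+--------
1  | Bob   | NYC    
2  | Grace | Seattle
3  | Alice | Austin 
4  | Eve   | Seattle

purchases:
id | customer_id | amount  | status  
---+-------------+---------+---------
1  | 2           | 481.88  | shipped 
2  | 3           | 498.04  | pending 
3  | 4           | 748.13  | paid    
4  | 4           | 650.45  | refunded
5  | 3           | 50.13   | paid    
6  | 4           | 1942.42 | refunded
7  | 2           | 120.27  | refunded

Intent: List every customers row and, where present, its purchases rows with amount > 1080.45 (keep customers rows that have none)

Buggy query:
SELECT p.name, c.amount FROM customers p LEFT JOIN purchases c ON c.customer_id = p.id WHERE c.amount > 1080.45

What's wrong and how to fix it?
Bug: Filtering c.amount in WHERE discards the NULL rows produced by LEFT JOIN, turning it into an inner join

Fix: Move the right-table condition into the ON clause so unmatched parents are kept

Corrected query:
SELECT p.name, c.amount FROM customers p LEFT JOIN purchases c ON c.customer_id = p.id AND c.amount > 1080.45

Result:
name  | amount 
------+--------
Bob   | NULL   
Grace | NULL   
Alice | NULL   
Eve   | 1942.42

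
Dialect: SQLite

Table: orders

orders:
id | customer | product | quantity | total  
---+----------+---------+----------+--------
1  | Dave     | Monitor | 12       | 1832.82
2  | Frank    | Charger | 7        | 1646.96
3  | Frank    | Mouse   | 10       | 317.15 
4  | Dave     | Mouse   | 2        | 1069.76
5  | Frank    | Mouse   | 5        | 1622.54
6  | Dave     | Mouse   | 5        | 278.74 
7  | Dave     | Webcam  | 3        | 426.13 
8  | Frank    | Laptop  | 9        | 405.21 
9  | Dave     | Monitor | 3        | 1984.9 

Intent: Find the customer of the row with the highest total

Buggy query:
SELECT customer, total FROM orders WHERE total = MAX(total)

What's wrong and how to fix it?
Bug: WHERE is evaluated per row; an aggregate over the whole table isn't defined there

Fix: Use a subquery: WHERE total = (SELECT MAX(total) FROM orders)

Corrected query:
SELECT customer, total FROM orders WHERE total = (SELECT MAX(total) FROM orders)

Result:
customer | total 
---------+-------
Dave     | 1984.9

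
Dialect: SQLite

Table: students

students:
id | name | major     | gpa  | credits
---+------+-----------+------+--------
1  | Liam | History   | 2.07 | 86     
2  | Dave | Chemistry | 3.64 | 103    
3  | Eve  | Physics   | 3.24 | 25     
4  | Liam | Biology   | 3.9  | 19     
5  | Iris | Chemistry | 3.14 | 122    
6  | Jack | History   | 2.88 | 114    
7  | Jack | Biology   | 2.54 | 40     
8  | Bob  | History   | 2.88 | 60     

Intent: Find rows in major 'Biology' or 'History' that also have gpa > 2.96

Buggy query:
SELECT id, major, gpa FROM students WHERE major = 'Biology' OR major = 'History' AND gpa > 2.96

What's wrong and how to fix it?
Bug: AND binds tighter than OR, so this parses as major = 'Biology' OR (major = 'History' AND gpa > 2.96)

Fix: Group the OR with parentheses (or use IN), then AND the threshold

Corrected query:
SELECT id, major, gpa FROM students WHERE (major = 'Biology' OR major = 'History') AND gpa > 2.96

Result:
id | major   | gpa
---+---------+----
4  | Biology | 3.9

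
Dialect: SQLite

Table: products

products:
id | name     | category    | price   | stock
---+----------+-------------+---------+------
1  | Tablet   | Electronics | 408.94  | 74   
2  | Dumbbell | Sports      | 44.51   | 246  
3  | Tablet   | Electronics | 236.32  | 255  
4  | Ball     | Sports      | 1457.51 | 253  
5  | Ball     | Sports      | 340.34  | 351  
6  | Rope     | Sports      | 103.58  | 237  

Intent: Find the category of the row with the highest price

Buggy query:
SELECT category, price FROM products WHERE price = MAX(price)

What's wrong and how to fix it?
Bug: MAX(price) is an aggregate and cannot be used directly in WHERE

Fix: Use a subquery: WHERE price = (SELECT MAX(price) FROM products)

Corrected query:
SELECT category, price FROM products WHERE price = (SELECT MAX(price) FROM products)

Result:
category | price  
---------+--------
Sports   | 1457.51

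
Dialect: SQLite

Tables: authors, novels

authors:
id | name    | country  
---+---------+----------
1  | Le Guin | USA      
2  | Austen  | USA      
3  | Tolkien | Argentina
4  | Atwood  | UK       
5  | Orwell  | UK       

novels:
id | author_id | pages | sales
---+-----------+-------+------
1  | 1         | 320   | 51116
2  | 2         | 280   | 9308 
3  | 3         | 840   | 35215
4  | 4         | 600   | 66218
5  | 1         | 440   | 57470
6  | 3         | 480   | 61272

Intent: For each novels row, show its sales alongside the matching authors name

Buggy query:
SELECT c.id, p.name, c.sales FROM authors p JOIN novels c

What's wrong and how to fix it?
Bug: Missing join condition: each novels row is matched to all authors rows instead of just its own

Fix: Specify the join condition linking the foreign key to the parent id

Corrected query:
SELECT c.id, p.name, c.sales FROM authors p JOIN novels c ON c.author_id = p.id

Result:
id | name    | sales
---+---------+------
1  | Le Guin | 51116
2  | Austen  | 9308 
3  | Tolkien | 35215
4  | Atwood  | 66218
5  | Le Guin | 57470
6  | Tolkien | 61272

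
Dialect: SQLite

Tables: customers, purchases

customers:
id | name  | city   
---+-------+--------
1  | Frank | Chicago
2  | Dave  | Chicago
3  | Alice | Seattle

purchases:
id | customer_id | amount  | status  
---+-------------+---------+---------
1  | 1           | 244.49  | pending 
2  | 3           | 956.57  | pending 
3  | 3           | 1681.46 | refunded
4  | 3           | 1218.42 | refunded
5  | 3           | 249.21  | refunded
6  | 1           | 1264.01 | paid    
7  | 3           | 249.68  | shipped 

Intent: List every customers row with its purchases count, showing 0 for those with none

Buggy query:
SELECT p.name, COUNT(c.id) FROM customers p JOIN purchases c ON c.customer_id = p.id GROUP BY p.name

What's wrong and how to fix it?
Bug: An inner join excludes parents with zero children

Fix: Use LEFT JOIN so parents without children still appear (COUNT(c.id) gives 0)

Corrected query:
SELECT p.name, COUNT(c.id) FROM customers p LEFT JOIN purchases c ON c.customer_id = p.id GROUP BY p.name

Result:
name  | COUNT(c.id)
------+------------
Alice | 5          
Dave  | 0          
Frank | 2          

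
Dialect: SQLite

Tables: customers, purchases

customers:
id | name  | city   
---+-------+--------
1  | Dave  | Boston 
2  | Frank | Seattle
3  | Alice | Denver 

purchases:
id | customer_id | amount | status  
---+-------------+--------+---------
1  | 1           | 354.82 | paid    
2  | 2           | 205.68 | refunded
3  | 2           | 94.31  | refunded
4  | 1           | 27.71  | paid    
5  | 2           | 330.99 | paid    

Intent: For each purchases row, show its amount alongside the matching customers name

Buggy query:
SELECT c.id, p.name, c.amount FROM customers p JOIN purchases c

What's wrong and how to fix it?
Bug: Missing join condition: each purchases row is matched to all customers rows instead of just its own

Fix: Specify the join condition linking the foreign key to the parent id

Corrected query:
SELECT c.id, p.name, c.amount FROM customers p JOIN purchases c ON c.customer_id = p.id

Result:
id | name  | amount
---+-------+-------
1  | Dave  | 354.82
2  | Frank | 205.68
3  | Frank | 94.31 
4  | Dave  | 27.71 
5  | Frank | 330.99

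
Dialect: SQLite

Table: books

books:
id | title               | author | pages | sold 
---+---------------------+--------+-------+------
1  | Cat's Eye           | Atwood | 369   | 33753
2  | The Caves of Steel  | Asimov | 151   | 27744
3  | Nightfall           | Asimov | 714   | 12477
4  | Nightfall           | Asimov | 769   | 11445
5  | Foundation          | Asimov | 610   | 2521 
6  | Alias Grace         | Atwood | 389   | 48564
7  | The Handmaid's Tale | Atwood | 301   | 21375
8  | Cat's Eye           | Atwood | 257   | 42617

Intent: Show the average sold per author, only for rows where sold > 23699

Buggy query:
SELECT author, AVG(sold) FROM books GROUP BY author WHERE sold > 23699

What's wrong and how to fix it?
Bug: Row-level WHERE must come before GROUP BY in the clause order

Fix: Place WHERE between FROM and GROUP BY

Corrected query:
SELECT author, AVG(sold) FROM books WHERE sold > 23699 GROUP BY author

Result:
author | AVG(sold)   
-------+-------------
Asimov | 27744       
Atwood | 41644.666667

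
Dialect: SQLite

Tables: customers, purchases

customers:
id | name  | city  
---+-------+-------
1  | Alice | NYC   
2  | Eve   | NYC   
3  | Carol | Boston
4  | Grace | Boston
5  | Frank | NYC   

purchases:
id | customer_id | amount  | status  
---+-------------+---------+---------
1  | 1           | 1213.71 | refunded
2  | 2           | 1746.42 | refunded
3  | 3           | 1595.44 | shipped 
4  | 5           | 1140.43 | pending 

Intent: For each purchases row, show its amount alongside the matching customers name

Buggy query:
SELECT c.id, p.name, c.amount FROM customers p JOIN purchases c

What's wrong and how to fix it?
Bug: Missing join condition: each purchases row is matched to all customers rows instead of just its own

Fix: Specify the join condition linking the foreign key to the parent id

Corrected query:
SELECT c.id, p.name, c.amount FROM customers p JOIN purchases c ON c.customer_id = p.id

Result:
id | name  | amount 
---+-------+--------
1  | Alice | 1213.71
2  | Eve   | 1746.42
3  | Carol | 1595.44
4  | Frank | 1140.43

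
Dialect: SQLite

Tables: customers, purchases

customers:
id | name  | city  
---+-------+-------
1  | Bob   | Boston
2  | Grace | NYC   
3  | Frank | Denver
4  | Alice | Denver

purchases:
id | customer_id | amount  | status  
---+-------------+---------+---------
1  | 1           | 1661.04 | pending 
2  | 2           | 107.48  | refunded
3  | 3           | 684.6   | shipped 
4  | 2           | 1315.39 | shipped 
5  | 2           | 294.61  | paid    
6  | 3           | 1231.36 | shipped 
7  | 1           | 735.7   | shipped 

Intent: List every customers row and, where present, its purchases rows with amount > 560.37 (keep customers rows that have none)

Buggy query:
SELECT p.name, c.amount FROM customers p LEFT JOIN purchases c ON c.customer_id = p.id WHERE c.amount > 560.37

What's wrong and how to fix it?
Bug: Filtering c.amount in WHERE discards the NULL rows produced by LEFT JOIN, turning it into an inner join

Fix: Put 'c.amount > 560.37' in the JOIN's ON clause instead of WHERE

Corrected query:
SELECT p.name, c.amount FROM customers p LEFT JOIN purchases c ON c.customer_id = p.id AND c.amount > 560.37

Result:
name  | amount 
------+--------
Bob   | 735.7  
Bob   | 1661.04
Grace | 1315.39
Frank | 684.6  
Frank | 1231.36
Alice | NULL   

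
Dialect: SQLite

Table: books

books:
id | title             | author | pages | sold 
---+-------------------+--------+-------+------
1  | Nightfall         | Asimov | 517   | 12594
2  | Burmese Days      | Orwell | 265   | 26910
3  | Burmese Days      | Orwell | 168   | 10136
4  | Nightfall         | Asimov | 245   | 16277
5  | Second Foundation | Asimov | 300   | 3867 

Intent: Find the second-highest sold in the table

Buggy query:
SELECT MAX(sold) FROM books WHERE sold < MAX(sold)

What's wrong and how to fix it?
Bug: MAX(sold) on the right of the comparison is an aggregate-in-WHERE error

Fix: Compute the overall MAX in a subquery, then take MAX of rows below it

Corrected query:
SELECT MAX(sold) FROM books WHERE sold < (SELECT MAX(sold) FROM books)

Result:
MAX(sold)
---------
16277    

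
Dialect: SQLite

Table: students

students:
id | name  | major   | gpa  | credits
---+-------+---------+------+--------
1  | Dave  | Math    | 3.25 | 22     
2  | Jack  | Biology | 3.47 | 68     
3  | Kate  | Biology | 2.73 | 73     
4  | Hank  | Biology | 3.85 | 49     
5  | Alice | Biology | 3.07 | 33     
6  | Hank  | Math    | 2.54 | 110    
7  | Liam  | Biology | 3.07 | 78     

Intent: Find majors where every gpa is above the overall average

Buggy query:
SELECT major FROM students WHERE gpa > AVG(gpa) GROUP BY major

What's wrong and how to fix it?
Bug: WHERE evaluates per row before aggregation, so AVG() is unavailable

Fix: Compute the overall average in a scalar subquery and compare each group's MIN against it in HAVING

Corrected query:
SELECT major FROM students GROUP BY major HAVING MIN(gpa) > (SELECT AVG(gpa) FROM students)

Result:
(no rows)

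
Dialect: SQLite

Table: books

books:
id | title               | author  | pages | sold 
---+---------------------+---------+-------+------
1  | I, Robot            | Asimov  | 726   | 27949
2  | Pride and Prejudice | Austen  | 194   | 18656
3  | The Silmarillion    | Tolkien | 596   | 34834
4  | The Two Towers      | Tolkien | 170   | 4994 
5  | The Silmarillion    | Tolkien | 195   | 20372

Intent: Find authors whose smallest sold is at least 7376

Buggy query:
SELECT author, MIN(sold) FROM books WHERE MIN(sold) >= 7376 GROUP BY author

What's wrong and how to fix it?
Bug: Aggregates like MIN are computed per group after WHERE runs

Fix: Replace WHERE with HAVING after the GROUP BY

Corrected query:
SELECT author, MIN(sold) FROM books GROUP BY author HAVING MIN(sold) >= 7376

Result:
author | MIN(sold)
-------+----------
Asimov | 27949    
Austen | 18656    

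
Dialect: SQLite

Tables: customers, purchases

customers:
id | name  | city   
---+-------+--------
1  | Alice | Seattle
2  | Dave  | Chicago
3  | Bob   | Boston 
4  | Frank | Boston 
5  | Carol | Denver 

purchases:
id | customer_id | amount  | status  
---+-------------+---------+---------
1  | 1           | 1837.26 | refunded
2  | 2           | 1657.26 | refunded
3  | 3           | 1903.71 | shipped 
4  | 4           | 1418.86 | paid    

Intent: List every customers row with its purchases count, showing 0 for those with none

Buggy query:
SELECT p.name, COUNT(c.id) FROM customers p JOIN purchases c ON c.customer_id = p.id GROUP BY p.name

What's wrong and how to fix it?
Bug: An inner join excludes parents with zero children

Fix: Switch to LEFT JOIN to retain unmatched parent rows

Corrected query:
SELECT p.name, COUNT(c.id) FROM customers p LEFT JOIN purchases c ON c.customer_id = p.id GROUP BY p.name

Result:
name  | COUNT(c.id)
------+------------
Alice | 1          
Bob   | 1          
Carol | 0          
Dave  | 1          
Frank | 1          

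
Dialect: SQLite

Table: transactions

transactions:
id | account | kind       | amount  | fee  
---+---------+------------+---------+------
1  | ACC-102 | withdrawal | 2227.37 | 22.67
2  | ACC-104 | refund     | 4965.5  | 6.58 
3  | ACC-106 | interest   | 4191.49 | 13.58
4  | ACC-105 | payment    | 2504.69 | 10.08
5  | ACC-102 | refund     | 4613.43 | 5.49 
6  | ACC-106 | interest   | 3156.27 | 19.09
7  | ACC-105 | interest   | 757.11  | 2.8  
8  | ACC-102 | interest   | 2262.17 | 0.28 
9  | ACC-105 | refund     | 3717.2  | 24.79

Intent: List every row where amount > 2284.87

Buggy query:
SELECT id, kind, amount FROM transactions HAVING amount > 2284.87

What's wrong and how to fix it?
Bug: HAVING filters the output of aggregation, but this query has no GROUP BY and no aggregate functions, so SQLite rejects it (HAVING clause on a non-aggregate query); the condition here is per row

Fix: Use WHERE for row-level filtering

Corrected query:
SELECT id, kind, amount FROM transactions WHERE amount > 2284.87

Result:
id | kind     | amount 
---+----------+--------
2  | refund   | 4965.5 
3  | interest | 4191.49
4  | payment  | 2504.69
5  | refund   | 4613.43
6  | interest | 3156.27
9  | refund   | 3717.2 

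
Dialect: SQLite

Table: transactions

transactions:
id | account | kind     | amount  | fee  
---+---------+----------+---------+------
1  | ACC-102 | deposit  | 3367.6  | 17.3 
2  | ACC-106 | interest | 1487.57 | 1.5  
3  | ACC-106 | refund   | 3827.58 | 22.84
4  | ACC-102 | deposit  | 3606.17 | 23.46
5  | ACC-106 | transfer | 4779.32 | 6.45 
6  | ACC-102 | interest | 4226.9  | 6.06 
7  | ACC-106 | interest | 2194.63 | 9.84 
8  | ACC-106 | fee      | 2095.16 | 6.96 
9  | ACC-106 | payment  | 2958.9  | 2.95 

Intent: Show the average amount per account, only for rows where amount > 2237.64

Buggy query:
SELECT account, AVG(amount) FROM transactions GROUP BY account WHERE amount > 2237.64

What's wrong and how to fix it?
Bug: Row-level WHERE must come before GROUP BY in the clause order

Fix: Move the WHERE clause before GROUP BY

Corrected query:
SELECT account, AVG(amount) FROM transactions WHERE amount > 2237.64 GROUP BY account

Result:
account | AVG(amount)
--------+------------
ACC-102 | 3733.556667
ACC-106 | 3855.266667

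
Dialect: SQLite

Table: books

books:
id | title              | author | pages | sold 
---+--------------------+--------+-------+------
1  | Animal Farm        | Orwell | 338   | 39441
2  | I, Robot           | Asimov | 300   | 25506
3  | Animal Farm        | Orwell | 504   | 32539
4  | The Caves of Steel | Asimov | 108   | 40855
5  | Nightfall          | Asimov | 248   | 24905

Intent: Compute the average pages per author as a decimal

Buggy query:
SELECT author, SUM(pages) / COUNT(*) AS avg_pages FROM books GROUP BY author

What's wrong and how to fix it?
Bug: Both operands are integers, so '/' performs integer division and truncates

Fix: Cast one side to REAL so the division keeps the fractional part

Corrected query:
SELECT author, SUM(pages) * 1.0 / COUNT(*) AS avg_pages FROM books GROUP BY author

Result:
author | avg_pages 
-------+-----------
Asimov | 218.666667
Orwell | 421       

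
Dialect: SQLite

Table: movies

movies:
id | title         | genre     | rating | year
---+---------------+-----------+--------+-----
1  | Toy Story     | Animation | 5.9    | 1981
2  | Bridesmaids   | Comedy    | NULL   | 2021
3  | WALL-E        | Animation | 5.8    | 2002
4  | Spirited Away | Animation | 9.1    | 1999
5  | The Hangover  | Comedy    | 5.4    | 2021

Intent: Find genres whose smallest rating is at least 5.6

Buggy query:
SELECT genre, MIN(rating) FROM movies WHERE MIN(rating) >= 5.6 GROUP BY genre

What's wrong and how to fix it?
Bug: Aggregates like MIN are computed per group after WHERE runs

Fix: Replace WHERE with HAVING after the GROUP BY

Corrected query:
SELECT genre, MIN(rating) FROM movies GROUP BY genre HAVING MIN(rating) >= 5.6

Result:
genre     | MIN(rating)
----------+------------
Animation | 5.8        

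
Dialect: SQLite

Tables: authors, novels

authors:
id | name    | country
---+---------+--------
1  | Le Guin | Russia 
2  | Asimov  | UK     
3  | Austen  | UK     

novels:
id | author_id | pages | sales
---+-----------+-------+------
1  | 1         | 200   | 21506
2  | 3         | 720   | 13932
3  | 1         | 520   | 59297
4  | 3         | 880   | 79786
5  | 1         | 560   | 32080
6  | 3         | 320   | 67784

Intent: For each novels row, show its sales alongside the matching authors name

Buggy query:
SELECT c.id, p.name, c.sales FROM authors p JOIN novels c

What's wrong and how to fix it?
Bug: JOIN with no ON clause produces a cartesian product; every novels row pairs with every authors row

Fix: Add ON c.author_id = p.id to the JOIN

Corrected query:
SELECT c.id, p.name, c.sales FROM authors p JOIN novels c ON c.author_id = p.id

Result:
id | name    | sales
---+---------+------
1  | Le Guin | 21506
2  | Austen  | 13932
3  | Le Guin | 59297
4  | Austen  | 79786
5  | Le Guin | 32080
6  | Austen  | 67784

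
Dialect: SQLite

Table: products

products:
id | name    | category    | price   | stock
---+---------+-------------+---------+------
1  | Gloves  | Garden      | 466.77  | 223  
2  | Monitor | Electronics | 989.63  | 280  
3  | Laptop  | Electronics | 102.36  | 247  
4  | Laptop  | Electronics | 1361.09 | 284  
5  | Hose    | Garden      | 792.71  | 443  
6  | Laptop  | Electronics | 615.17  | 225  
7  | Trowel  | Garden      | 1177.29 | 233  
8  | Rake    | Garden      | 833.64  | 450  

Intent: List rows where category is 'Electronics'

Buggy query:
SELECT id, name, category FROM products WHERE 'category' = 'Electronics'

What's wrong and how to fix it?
Bug: 'category' in single quotes is a string literal, not the column; the comparison is literal-vs-literal and never true

Fix: Reference the column as category without single quotes

Corrected query:
SELECT id, name, category FROM products WHERE category = 'Electronics'

Result:
id | name    | category   
---+---------+------------
2  | Monitor | Electronics
3  | Laptop  | Electronics
4  | Laptop  | Electronics
6  | Laptop  | Electronics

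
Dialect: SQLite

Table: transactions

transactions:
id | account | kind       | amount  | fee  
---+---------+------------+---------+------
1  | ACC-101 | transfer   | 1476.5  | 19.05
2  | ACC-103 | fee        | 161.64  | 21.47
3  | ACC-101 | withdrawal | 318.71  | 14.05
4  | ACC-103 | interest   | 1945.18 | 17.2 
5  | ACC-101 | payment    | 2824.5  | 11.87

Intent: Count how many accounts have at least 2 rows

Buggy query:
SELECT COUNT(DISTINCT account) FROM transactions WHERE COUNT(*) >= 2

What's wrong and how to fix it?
Bug: WHERE filters individual rows, not groups, so a group-level COUNT is invalid there

Fix: Use a subquery that GROUPs and filters with HAVING, then count its rows

Corrected query:
SELECT COUNT(*) FROM (SELECT account FROM transactions GROUP BY account HAVING COUNT(*) >= 2)

Result:
COUNT(*)
--------
2       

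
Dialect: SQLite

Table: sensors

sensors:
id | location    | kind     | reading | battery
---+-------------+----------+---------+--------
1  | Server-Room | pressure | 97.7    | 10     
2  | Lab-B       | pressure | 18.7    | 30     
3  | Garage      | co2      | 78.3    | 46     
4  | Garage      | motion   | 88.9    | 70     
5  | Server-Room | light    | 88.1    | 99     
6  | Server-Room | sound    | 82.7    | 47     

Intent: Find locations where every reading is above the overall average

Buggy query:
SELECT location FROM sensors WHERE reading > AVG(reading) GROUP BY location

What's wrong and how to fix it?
Bug: AVG() is an aggregate; it can't sit directly in WHERE

Fix: Compute the overall average in a scalar subquery and compare each group's MIN against it in HAVING

Corrected query:
SELECT location FROM sensors GROUP BY location HAVING MIN(reading) > (SELECT AVG(reading) FROM sensors)

Result:
location   
-----------
Garage     
Server-Room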